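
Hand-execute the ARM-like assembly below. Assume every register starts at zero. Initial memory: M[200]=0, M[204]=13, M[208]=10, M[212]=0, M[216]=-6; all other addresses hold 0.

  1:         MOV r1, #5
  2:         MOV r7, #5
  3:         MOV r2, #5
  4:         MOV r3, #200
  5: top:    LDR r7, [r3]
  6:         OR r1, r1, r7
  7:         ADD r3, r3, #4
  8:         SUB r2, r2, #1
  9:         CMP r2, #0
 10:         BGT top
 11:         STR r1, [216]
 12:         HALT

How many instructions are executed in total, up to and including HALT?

36

after MOV r1, #5: r1=5
after MOV r7, #5: r7=5
after MOV r2, #5: r2=5
after MOV r3, #200: r3=200
after LDR r7, [r3]: r7=M[200]=0
after OR r1, r1, r7: r1=5|0=5
after ADD r3, r3, #4: r3=200+4=204
after SUB r2, r2, #1: r2=5-1=4
CMP r2, #0  (cmp 4,0)
BGT top: taken
after LDR r7, [r3]: r7=M[204]=13
after OR r1, r1, r7: r1=5|13=13
after ADD r3, r3, #4: r3=204+4=208
after SUB r2, r2, #1: r2=4-1=3
CMP r2, #0  (cmp 3,0)
BGT top: taken
after LDR r7, [r3]: r7=M[208]=10
after OR r1, r1, r7: r1=13|10=15
after ADD r3, r3, #4: r3=208+4=212
after SUB r2, r2, #1: r2=3-1=2
CMP r2, #0  (cmp 2,0)
BGT top: taken
after LDR r7, [r3]: r7=M[212]=0
after OR r1, r1, r7: r1=15|0=15
after ADD r3, r3, #4: r3=212+4=216
after SUB r2, r2, #1: r2=2-1=1
CMP r2, #0  (cmp 1,0)
BGT top: taken
after LDR r7, [r3]: r7=M[216]=-6
after OR r1, r1, r7: r1=15|(-6)=-1
after ADD r3, r3, #4: r3=216+4=220
after SUB r2, r2, #1: r2=1-1=0
CMP r2, #0  (cmp 0,0)
BGT top: not taken
STR r1, [216] → M[216]=-1
halt.
Total executed instructions: 36.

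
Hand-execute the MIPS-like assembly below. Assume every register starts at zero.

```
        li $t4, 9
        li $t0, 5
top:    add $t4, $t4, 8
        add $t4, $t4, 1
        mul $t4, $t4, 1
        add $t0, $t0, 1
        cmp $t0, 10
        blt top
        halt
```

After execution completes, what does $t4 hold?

li $t4, 9 → $t4=9
li $t0, 5 → $t0=5
add $t4, $t4, 8 → $t4=9+8=17
add $t4, $t4, 1 → $t4=17+1=18
mul $t4, $t4, 1 → $t4=18*1=18
add $t0, $t0, 1 → $t0=5+1=6
cmp $t0, 10  (cmp 6,10)
blt top: taken
add $t4, $t4, 8 → $t4=18+8=26
add $t4, $t4, 1 → $t4=26+1=27
mul $t4, $t4, 1 → $t4=27*1=27
add $t0, $t0, 1 → $t0=6+1=7
cmp $t0, 10  (cmp 7,10)
blt top: taken
add $t4, $t4, 8 → $t4=27+8=35
add $t4, $t4, 1 → $t4=35+1=36
mul $t4, $t4, 1 → $t4=36*1=36
add $t0, $t0, 1 → $t0=7+1=8
cmp $t0, 10  (cmp 8,10)
blt top: taken
add $t4, $t4, 8 → $t4=36+8=44
add $t4, $t4, 1 → $t4=44+1=45
mul $t4, $t4, 1 → $t4=45*1=45
add $t0, $t0, 1 → $t0=8+1=9
cmp $t0, 10  (cmp 9,10)
blt top: taken
add $t4, $t4, 8 → $t4=45+8=53
add $t4, $t4, 1 → $t4=53+1=54
mul $t4, $t4, 1 → $t4=54*1=54
add $t0, $t0, 1 → $t0=9+1=10
cmp $t0, 10  (cmp 10,10)
blt top: not taken
halt.

54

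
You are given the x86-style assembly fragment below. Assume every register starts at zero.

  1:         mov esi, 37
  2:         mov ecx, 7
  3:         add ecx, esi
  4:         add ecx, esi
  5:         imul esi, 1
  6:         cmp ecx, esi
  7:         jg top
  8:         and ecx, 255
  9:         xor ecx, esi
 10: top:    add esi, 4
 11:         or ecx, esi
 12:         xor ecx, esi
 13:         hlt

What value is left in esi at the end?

41

mov esi, 37 → esi=37
mov ecx, 7 → ecx=7
add ecx, esi → ecx=7+37=44
add ecx, esi → ecx=44+37=81
imul esi, 1 → esi=37*1=37
cmp ecx, esi  (cmp 81,37)
jg top: taken
add esi, 4 → esi=37+4=41
or ecx, esi → ecx=81|41=121
xor ecx, esi → ecx=121^41=80
halt.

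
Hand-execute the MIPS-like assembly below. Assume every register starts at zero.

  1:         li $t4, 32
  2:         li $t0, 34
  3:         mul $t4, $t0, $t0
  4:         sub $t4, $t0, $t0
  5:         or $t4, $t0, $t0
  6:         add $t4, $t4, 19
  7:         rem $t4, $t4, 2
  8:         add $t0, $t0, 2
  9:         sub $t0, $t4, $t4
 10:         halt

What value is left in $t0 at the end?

$t4=32
$t0=34
$t4=34*34=1156
$t4=34-34=0
$t4=34|34=34
$t4=34+19=53
$t4=53%2=1
$t0=34+2=36
$t0=1-1=0
halt.

0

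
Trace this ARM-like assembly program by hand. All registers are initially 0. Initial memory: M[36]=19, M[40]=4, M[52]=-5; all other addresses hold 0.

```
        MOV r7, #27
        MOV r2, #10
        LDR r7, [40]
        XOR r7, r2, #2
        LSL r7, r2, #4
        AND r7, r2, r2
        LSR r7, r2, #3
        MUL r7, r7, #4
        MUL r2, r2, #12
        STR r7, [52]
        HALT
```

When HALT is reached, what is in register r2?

r7=27
r2=10
r7=M[40]=4
r7=10^2=8
r7=10<<4=160
r7=10&10=10
r7=10>>3=1
r7=1*4=4
r2=10*12=120
STR r7, [52] → M[52]=4
halt.

120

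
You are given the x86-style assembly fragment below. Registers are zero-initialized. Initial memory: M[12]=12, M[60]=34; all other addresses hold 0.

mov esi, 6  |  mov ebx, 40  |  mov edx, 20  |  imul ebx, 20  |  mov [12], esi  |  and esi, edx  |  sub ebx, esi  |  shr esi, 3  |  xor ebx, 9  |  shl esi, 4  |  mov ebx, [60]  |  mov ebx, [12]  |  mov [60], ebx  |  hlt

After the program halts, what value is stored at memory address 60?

mov esi, 6 → esi=6
mov ebx, 40 → ebx=40
mov edx, 20 → edx=20
imul ebx, 20 → ebx=40*20=800
mov [12], esi → M[12]=6
and esi, edx → esi=6&20=4
sub ebx, esi → ebx=800-4=796
shr esi, 3 → esi=4>>3=0
xor ebx, 9 → ebx=796^9=789
shl esi, 4 → esi=0<<4=0
mov ebx, [60] → ebx=M[60]=34
mov ebx, [12] → ebx=M[12]=6
mov [60], ebx → M[60]=6
halt.

6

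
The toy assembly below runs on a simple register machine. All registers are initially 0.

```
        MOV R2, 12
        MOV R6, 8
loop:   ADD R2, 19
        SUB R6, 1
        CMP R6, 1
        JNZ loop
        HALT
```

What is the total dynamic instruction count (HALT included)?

31

R2=12
R6=8
R2=12+19=31
R6=8-1=7
CMP R6, 1  (cmp 7,1)
JNZ loop: taken
R2=31+19=50
R6=7-1=6
CMP R6, 1  (cmp 6,1)
JNZ loop: taken
R2=50+19=69
R6=6-1=5
CMP R6, 1  (cmp 5,1)
JNZ loop: taken
R2=69+19=88
R6=5-1=4
CMP R6, 1  (cmp 4,1)
JNZ loop: taken
R2=88+19=107
R6=4-1=3
CMP R6, 1  (cmp 3,1)
JNZ loop: taken
R2=107+19=126
R6=3-1=2
CMP R6, 1  (cmp 2,1)
JNZ loop: taken
R2=126+19=145
R6=2-1=1
CMP R6, 1  (cmp 1,1)
JNZ loop: not taken
halt.
Total executed instructions: 31.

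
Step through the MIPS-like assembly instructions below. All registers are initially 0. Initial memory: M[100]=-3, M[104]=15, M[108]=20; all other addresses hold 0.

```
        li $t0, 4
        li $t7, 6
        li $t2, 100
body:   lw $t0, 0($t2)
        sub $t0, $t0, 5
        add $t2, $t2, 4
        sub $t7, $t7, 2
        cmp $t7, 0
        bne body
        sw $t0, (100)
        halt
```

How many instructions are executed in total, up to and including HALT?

23

$t0=4
$t7=6
$t2=100
$t0=M[100]=-3
$t0=(-3)-5=-8
$t2=100+4=104
$t7=6-2=4
cmp $t7, 0  (cmp 4,0)
bne body: taken
$t0=M[104]=15
$t0=15-5=10
$t2=104+4=108
$t7=4-2=2
cmp $t7, 0  (cmp 2,0)
bne body: taken
$t0=M[108]=20
$t0=20-5=15
$t2=108+4=112
$t7=2-2=0
cmp $t7, 0  (cmp 0,0)
bne body: not taken
sw $t0, (100) → M[100]=15
halt.
Total executed instructions: 23.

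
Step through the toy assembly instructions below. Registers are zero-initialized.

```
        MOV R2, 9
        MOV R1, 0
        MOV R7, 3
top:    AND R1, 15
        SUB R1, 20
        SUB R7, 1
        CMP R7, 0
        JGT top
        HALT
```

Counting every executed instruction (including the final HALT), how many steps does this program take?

19

MOV R2, 9 → R2=9
MOV R1, 0 → R1=0
MOV R7, 3 → R7=3
AND R1, 15 → R1=0&15=0
SUB R1, 20 → R1=0-20=-20
SUB R7, 1 → R7=3-1=2
CMP R7, 0  (cmp 2,0)
JGT top: taken
AND R1, 15 → R1=(-20)&15=12
SUB R1, 20 → R1=12-20=-8
SUB R7, 1 → R7=2-1=1
CMP R7, 0  (cmp 1,0)
JGT top: taken
AND R1, 15 → R1=(-8)&15=8
SUB R1, 20 → R1=8-20=-12
SUB R7, 1 → R7=1-1=0
CMP R7, 0  (cmp 0,0)
JGT top: not taken
halt.
Total executed instructions: 19.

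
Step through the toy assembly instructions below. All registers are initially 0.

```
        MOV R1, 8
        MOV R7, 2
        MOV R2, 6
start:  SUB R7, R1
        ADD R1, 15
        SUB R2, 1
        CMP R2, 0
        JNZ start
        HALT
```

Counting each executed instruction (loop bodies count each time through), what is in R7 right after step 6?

R1=8
R7=2
R2=6
R7=2-8=-6
R1=8+15=23
R2=6-1=5
After step 6: R7 = -6.

-6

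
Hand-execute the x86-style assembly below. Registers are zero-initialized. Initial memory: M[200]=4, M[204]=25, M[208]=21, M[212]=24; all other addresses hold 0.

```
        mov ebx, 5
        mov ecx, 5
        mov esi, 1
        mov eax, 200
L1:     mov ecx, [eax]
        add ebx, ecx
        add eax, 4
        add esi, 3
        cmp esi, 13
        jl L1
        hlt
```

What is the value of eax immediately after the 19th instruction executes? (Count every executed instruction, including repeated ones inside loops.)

after mov ebx, 5: ebx=5
after mov ecx, 5: ecx=5
after mov esi, 1: esi=1
after mov eax, 200: eax=200
after mov ecx, [eax]: ecx=M[200]=4
after add ebx, ecx: ebx=5+4=9
after add eax, 4: eax=200+4=204
after add esi, 3: esi=1+3=4
cmp esi, 13  (cmp 4,13)
jl L1: taken
after mov ecx, [eax]: ecx=M[204]=25
after add ebx, ecx: ebx=9+25=34
after add eax, 4: eax=204+4=208
after add esi, 3: esi=4+3=7
cmp esi, 13  (cmp 7,13)
jl L1: taken
after mov ecx, [eax]: ecx=M[208]=21
after add ebx, ecx: ebx=34+21=55
after add eax, 4: eax=208+4=212
After step 19: eax = 212.

212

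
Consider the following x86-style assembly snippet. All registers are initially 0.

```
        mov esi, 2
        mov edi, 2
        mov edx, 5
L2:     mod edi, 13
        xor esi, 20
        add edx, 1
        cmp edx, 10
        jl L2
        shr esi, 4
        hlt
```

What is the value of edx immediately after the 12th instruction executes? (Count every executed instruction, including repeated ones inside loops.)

7

after mov esi, 2: esi=2
after mov edi, 2: edi=2
after mov edx, 5: edx=5
after mod edi, 13: edi=2%13=2
after xor esi, 20: esi=2^20=22
after add edx, 1: edx=5+1=6
cmp edx, 10  (cmp 6,10)
jl L2: taken
after mod edi, 13: edi=2%13=2
after xor esi, 20: esi=22^20=2
after add edx, 1: edx=6+1=7
cmp edx, 10  (cmp 7,10)
After step 12: edx = 7.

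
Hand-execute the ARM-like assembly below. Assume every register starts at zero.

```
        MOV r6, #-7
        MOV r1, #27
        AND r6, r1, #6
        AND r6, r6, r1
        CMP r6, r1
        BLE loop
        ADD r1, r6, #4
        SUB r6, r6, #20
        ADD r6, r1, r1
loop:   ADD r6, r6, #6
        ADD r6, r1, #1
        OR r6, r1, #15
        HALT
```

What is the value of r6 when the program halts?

MOV r6, #-7 → r6=-7
MOV r1, #27 → r1=27
AND r6, r1, #6 → r6=27&6=2
AND r6, r6, r1 → r6=2&27=2
CMP r6, r1  (cmp 2,27)
BLE loop: taken
ADD r6, r6, #6 → r6=2+6=8
ADD r6, r1, #1 → r6=27+1=28
OR r6, r1, #15 → r6=27|15=31
halt.

31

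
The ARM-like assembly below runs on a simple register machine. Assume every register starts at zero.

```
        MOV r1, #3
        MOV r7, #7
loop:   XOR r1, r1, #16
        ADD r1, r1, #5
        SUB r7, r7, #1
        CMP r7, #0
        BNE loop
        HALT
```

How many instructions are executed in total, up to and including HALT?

after MOV r1, #3: r1=3
after MOV r7, #7: r7=7
after XOR r1, r1, #16: r1=3^16=19
after ADD r1, r1, #5: r1=19+5=24
after SUB r7, r7, #1: r7=7-1=6
CMP r7, #0  (cmp 6,0)
BNE loop: taken
after XOR r1, r1, #16: r1=24^16=8
after ADD r1, r1, #5: r1=8+5=13
after SUB r7, r7, #1: r7=6-1=5
CMP r7, #0  (cmp 5,0)
BNE loop: taken
after XOR r1, r1, #16: r1=13^16=29
after ADD r1, r1, #5: r1=29+5=34
after SUB r7, r7, #1: r7=5-1=4
CMP r7, #0  (cmp 4,0)
BNE loop: taken
after XOR r1, r1, #16: r1=34^16=50
after ADD r1, r1, #5: r1=50+5=55
after SUB r7, r7, #1: r7=4-1=3
CMP r7, #0  (cmp 3,0)
BNE loop: taken
after XOR r1, r1, #16: r1=55^16=39
after ADD r1, r1, #5: r1=39+5=44
after SUB r7, r7, #1: r7=3-1=2
CMP r7, #0  (cmp 2,0)
BNE loop: taken
after XOR r1, r1, #16: r1=44^16=60
after ADD r1, r1, #5: r1=60+5=65
after SUB r7, r7, #1: r7=2-1=1
CMP r7, #0  (cmp 1,0)
BNE loop: taken
after XOR r1, r1, #16: r1=65^16=81
after ADD r1, r1, #5: r1=81+5=86
after SUB r7, r7, #1: r7=1-1=0
CMP r7, #0  (cmp 0,0)
BNE loop: not taken
halt.
Total executed instructions: 38.

38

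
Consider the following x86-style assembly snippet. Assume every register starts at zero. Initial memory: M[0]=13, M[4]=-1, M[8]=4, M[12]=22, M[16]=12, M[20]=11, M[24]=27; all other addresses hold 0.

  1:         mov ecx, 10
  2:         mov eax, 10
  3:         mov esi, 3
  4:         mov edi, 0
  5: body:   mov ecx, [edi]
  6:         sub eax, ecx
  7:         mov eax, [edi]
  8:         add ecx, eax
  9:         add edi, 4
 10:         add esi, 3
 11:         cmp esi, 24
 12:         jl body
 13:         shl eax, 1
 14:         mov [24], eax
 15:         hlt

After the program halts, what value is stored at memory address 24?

ecx=10
eax=10
esi=3
edi=0
ecx=M[0]=13
eax=10-13=-3
eax=M[0]=13
ecx=13+13=26
edi=0+4=4
esi=3+3=6
cmp esi, 24  (cmp 6,24)
jl body: taken
ecx=M[4]=-1
eax=13-(-1)=14
eax=M[4]=-1
ecx=(-1)+(-1)=-2
edi=4+4=8
esi=6+3=9
cmp esi, 24  (cmp 9,24)
jl body: taken
ecx=M[8]=4
eax=(-1)-4=-5
eax=M[8]=4
ecx=4+4=8
edi=8+4=12
esi=9+3=12
cmp esi, 24  (cmp 12,24)
jl body: taken
ecx=M[12]=22
eax=4-22=-18
eax=M[12]=22
ecx=22+22=44
edi=12+4=16
esi=12+3=15
cmp esi, 24  (cmp 15,24)
jl body: taken
ecx=M[16]=12
eax=22-12=10
eax=M[16]=12
ecx=12+12=24
edi=16+4=20
esi=15+3=18
cmp esi, 24  (cmp 18,24)
jl body: taken
ecx=M[20]=11
eax=12-11=1
eax=M[20]=11
ecx=11+11=22
edi=20+4=24
esi=18+3=21
cmp esi, 24  (cmp 21,24)
jl body: taken
ecx=M[24]=27
eax=11-27=-16
eax=M[24]=27
ecx=27+27=54
edi=24+4=28
esi=21+3=24
cmp esi, 24  (cmp 24,24)
jl body: not taken
eax=27<<1=54
mov [24], eax → M[24]=54
halt.

54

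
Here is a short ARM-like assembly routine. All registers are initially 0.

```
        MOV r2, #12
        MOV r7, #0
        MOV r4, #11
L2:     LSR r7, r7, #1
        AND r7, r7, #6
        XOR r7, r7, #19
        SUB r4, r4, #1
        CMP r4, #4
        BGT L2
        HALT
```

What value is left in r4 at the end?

4

after MOV r2, #12: r2=12
after MOV r7, #0: r7=0
after MOV r4, #11: r4=11
after LSR r7, r7, #1: r7=0>>1=0
after AND r7, r7, #6: r7=0&6=0
after XOR r7, r7, #19: r7=0^19=19
after SUB r4, r4, #1: r4=11-1=10
CMP r4, #4  (cmp 10,4)
BGT L2: taken
after LSR r7, r7, #1: r7=19>>1=9
after AND r7, r7, #6: r7=9&6=0
after XOR r7, r7, #19: r7=0^19=19
after SUB r4, r4, #1: r4=10-1=9
CMP r4, #4  (cmp 9,4)
BGT L2: taken
after LSR r7, r7, #1: r7=19>>1=9
after AND r7, r7, #6: r7=9&6=0
after XOR r7, r7, #19: r7=0^19=19
after SUB r4, r4, #1: r4=9-1=8
CMP r4, #4  (cmp 8,4)
BGT L2: taken
after LSR r7, r7, #1: r7=19>>1=9
after AND r7, r7, #6: r7=9&6=0
after XOR r7, r7, #19: r7=0^19=19
after SUB r4, r4, #1: r4=8-1=7
CMP r4, #4  (cmp 7,4)
BGT L2: taken
after LSR r7, r7, #1: r7=19>>1=9
after AND r7, r7, #6: r7=9&6=0
after XOR r7, r7, #19: r7=0^19=19
after SUB r4, r4, #1: r4=7-1=6
CMP r4, #4  (cmp 6,4)
BGT L2: taken
after LSR r7, r7, #1: r7=19>>1=9
after AND r7, r7, #6: r7=9&6=0
after XOR r7, r7, #19: r7=0^19=19
after SUB r4, r4, #1: r4=6-1=5
CMP r4, #4  (cmp 5,4)
BGT L2: taken
after LSR r7, r7, #1: r7=19>>1=9
after AND r7, r7, #6: r7=9&6=0
after XOR r7, r7, #19: r7=0^19=19
after SUB r4, r4, #1: r4=5-1=4
CMP r4, #4  (cmp 4,4)
BGT L2: not taken
halt.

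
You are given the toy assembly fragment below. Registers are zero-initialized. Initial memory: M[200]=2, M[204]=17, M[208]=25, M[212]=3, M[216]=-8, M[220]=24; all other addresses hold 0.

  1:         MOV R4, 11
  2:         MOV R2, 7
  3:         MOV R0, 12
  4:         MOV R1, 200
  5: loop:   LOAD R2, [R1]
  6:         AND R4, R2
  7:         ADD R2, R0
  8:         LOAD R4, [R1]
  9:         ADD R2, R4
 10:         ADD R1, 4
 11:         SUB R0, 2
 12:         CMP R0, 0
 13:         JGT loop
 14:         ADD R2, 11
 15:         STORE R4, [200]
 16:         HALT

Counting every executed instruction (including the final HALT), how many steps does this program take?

61

after MOV R4, 11: R4=11
after MOV R2, 7: R2=7
after MOV R0, 12: R0=12
after MOV R1, 200: R1=200
after LOAD R2, [R1]: R2=M[200]=2
after AND R4, R2: R4=11&2=2
after ADD R2, R0: R2=2+12=14
after LOAD R4, [R1]: R4=M[200]=2
after ADD R2, R4: R2=14+2=16
after ADD R1, 4: R1=200+4=204
after SUB R0, 2: R0=12-2=10
CMP R0, 0  (cmp 10,0)
JGT loop: taken
after LOAD R2, [R1]: R2=M[204]=17
after AND R4, R2: R4=2&17=0
after ADD R2, R0: R2=17+10=27
after LOAD R4, [R1]: R4=M[204]=17
after ADD R2, R4: R2=27+17=44
after ADD R1, 4: R1=204+4=208
after SUB R0, 2: R0=10-2=8
CMP R0, 0  (cmp 8,0)
JGT loop: taken
after LOAD R2, [R1]: R2=M[208]=25
after AND R4, R2: R4=17&25=17
after ADD R2, R0: R2=25+8=33
after LOAD R4, [R1]: R4=M[208]=25
after ADD R2, R4: R2=33+25=58
after ADD R1, 4: R1=208+4=212
after SUB R0, 2: R0=8-2=6
CMP R0, 0  (cmp 6,0)
JGT loop: taken
after LOAD R2, [R1]: R2=M[212]=3
after AND R4, R2: R4=25&3=1
after ADD R2, R0: R2=3+6=9
after LOAD R4, [R1]: R4=M[212]=3
after ADD R2, R4: R2=9+3=12
after ADD R1, 4: R1=212+4=216
after SUB R0, 2: R0=6-2=4
CMP R0, 0  (cmp 4,0)
JGT loop: taken
after LOAD R2, [R1]: R2=M[216]=-8
after AND R4, R2: R4=3&(-8)=0
after ADD R2, R0: R2=(-8)+4=-4
after LOAD R4, [R1]: R4=M[216]=-8
after ADD R2, R4: R2=(-4)+(-8)=-12
after ADD R1, 4: R1=216+4=220
after SUB R0, 2: R0=4-2=2
CMP R0, 0  (cmp 2,0)
JGT loop: taken
after LOAD R2, [R1]: R2=M[220]=24
after AND R4, R2: R4=(-8)&24=24
after ADD R2, R0: R2=24+2=26
after LOAD R4, [R1]: R4=M[220]=24
after ADD R2, R4: R2=26+24=50
after ADD R1, 4: R1=220+4=224
after SUB R0, 2: R0=2-2=0
CMP R0, 0  (cmp 0,0)
JGT loop: not taken
after ADD R2, 11: R2=50+11=61
STORE R4, [200] → M[200]=24
halt.
Total executed instructions: 61.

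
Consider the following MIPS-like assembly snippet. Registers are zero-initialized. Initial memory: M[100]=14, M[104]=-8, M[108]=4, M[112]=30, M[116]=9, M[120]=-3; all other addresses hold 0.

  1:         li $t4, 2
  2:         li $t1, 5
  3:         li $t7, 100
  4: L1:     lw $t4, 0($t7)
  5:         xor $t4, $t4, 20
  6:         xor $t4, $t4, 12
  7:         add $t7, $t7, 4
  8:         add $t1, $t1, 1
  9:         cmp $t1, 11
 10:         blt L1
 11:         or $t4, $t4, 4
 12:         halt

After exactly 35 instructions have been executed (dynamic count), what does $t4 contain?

li $t4, 2 → $t4=2
li $t1, 5 → $t1=5
li $t7, 100 → $t7=100
lw $t4, 0($t7) → $t4=M[100]=14
xor $t4, $t4, 20 → $t4=14^20=26
xor $t4, $t4, 12 → $t4=26^12=22
add $t7, $t7, 4 → $t7=100+4=104
add $t1, $t1, 1 → $t1=5+1=6
cmp $t1, 11  (cmp 6,11)
blt L1: taken
lw $t4, 0($t7) → $t4=M[104]=-8
xor $t4, $t4, 20 → $t4=(-8)^20=-20
xor $t4, $t4, 12 → $t4=(-20)^12=-32
add $t7, $t7, 4 → $t7=104+4=108
add $t1, $t1, 1 → $t1=6+1=7
cmp $t1, 11  (cmp 7,11)
blt L1: taken
lw $t4, 0($t7) → $t4=M[108]=4
xor $t4, $t4, 20 → $t4=4^20=16
xor $t4, $t4, 12 → $t4=16^12=28
add $t7, $t7, 4 → $t7=108+4=112
add $t1, $t1, 1 → $t1=7+1=8
cmp $t1, 11  (cmp 8,11)
blt L1: taken
lw $t4, 0($t7) → $t4=M[112]=30
xor $t4, $t4, 20 → $t4=30^20=10
xor $t4, $t4, 12 → $t4=10^12=6
add $t7, $t7, 4 → $t7=112+4=116
add $t1, $t1, 1 → $t1=8+1=9
cmp $t1, 11  (cmp 9,11)
blt L1: taken
lw $t4, 0($t7) → $t4=M[116]=9
xor $t4, $t4, 20 → $t4=9^20=29
xor $t4, $t4, 12 → $t4=29^12=17
add $t7, $t7, 4 → $t7=116+4=120
After step 35: $t4 = 17.

17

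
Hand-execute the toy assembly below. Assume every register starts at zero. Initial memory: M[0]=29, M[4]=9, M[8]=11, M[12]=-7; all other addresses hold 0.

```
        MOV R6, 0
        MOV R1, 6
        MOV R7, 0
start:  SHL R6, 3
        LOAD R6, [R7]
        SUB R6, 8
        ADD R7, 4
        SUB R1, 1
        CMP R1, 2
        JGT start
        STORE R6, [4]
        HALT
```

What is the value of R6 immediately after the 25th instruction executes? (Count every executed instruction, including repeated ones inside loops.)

24

R6=0
R1=6
R7=0
R6=0<<3=0
R6=M[0]=29
R6=29-8=21
R7=0+4=4
R1=6-1=5
CMP R1, 2  (cmp 5,2)
JGT start: taken
R6=21<<3=168
R6=M[4]=9
R6=9-8=1
R7=4+4=8
R1=5-1=4
CMP R1, 2  (cmp 4,2)
JGT start: taken
R6=1<<3=8
R6=M[8]=11
R6=11-8=3
R7=8+4=12
R1=4-1=3
CMP R1, 2  (cmp 3,2)
JGT start: taken
R6=3<<3=24
After step 25: R6 = 24.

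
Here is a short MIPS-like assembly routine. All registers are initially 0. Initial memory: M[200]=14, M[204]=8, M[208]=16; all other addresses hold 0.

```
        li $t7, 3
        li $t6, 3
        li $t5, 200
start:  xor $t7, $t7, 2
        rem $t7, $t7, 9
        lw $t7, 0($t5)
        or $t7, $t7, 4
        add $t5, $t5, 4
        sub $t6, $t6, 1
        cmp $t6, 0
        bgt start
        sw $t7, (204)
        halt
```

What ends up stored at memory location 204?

20

$t7=3
$t6=3
$t5=200
$t7=3^2=1
$t7=1%9=1
$t7=M[200]=14
$t7=14|4=14
$t5=200+4=204
$t6=3-1=2
cmp $t6, 0  (cmp 2,0)
bgt start: taken
$t7=14^2=12
$t7=12%9=3
$t7=M[204]=8
$t7=8|4=12
$t5=204+4=208
$t6=2-1=1
cmp $t6, 0  (cmp 1,0)
bgt start: taken
$t7=12^2=14
$t7=14%9=5
$t7=M[208]=16
$t7=16|4=20
$t5=208+4=212
$t6=1-1=0
cmp $t6, 0  (cmp 0,0)
bgt start: not taken
sw $t7, (204) → M[204]=20
halt.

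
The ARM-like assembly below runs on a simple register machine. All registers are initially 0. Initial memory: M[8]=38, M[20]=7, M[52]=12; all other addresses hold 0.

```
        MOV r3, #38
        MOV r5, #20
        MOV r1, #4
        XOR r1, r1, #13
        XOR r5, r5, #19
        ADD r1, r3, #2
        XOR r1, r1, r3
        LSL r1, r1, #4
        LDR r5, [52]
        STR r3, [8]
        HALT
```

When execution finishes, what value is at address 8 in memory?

r3=38
r5=20
r1=4
r1=4^13=9
r5=20^19=7
r1=38+2=40
r1=40^38=14
r1=14<<4=224
r5=M[52]=12
STR r3, [8] → M[8]=38
halt.

38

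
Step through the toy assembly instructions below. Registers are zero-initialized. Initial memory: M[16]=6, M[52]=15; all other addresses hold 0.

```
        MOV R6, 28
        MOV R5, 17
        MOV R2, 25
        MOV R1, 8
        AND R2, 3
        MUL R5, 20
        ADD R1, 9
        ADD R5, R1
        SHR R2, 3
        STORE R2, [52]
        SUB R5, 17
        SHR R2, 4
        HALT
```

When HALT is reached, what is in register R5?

MOV R6, 28 → R6=28
MOV R5, 17 → R5=17
MOV R2, 25 → R2=25
MOV R1, 8 → R1=8
AND R2, 3 → R2=25&3=1
MUL R5, 20 → R5=17*20=340
ADD R1, 9 → R1=8+9=17
ADD R5, R1 → R5=340+17=357
SHR R2, 3 → R2=1>>3=0
STORE R2, [52] → M[52]=0
SUB R5, 17 → R5=357-17=340
SHR R2, 4 → R2=0>>4=0
halt.

340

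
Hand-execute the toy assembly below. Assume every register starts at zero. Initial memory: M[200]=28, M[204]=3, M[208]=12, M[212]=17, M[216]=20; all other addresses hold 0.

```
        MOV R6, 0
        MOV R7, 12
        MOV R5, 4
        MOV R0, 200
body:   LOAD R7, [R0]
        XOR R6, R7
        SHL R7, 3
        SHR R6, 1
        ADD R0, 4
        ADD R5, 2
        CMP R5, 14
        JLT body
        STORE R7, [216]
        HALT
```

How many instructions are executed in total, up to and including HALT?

46

after MOV R6, 0: R6=0
after MOV R7, 12: R7=12
after MOV R5, 4: R5=4
after MOV R0, 200: R0=200
after LOAD R7, [R0]: R7=M[200]=28
after XOR R6, R7: R6=0^28=28
after SHL R7, 3: R7=28<<3=224
after SHR R6, 1: R6=28>>1=14
after ADD R0, 4: R0=200+4=204
after ADD R5, 2: R5=4+2=6
CMP R5, 14  (cmp 6,14)
JLT body: taken
after LOAD R7, [R0]: R7=M[204]=3
after XOR R6, R7: R6=14^3=13
after SHL R7, 3: R7=3<<3=24
after SHR R6, 1: R6=13>>1=6
after ADD R0, 4: R0=204+4=208
after ADD R5, 2: R5=6+2=8
CMP R5, 14  (cmp 8,14)
JLT body: taken
after LOAD R7, [R0]: R7=M[208]=12
after XOR R6, R7: R6=6^12=10
after SHL R7, 3: R7=12<<3=96
after SHR R6, 1: R6=10>>1=5
after ADD R0, 4: R0=208+4=212
after ADD R5, 2: R5=8+2=10
CMP R5, 14  (cmp 10,14)
JLT body: taken
after LOAD R7, [R0]: R7=M[212]=17
after XOR R6, R7: R6=5^17=20
after SHL R7, 3: R7=17<<3=136
after SHR R6, 1: R6=20>>1=10
after ADD R0, 4: R0=212+4=216
after ADD R5, 2: R5=10+2=12
CMP R5, 14  (cmp 12,14)
JLT body: taken
after LOAD R7, [R0]: R7=M[216]=20
after XOR R6, R7: R6=10^20=30
after SHL R7, 3: R7=20<<3=160
after SHR R6, 1: R6=30>>1=15
after ADD R0, 4: R0=216+4=220
after ADD R5, 2: R5=12+2=14
CMP R5, 14  (cmp 14,14)
JLT body: not taken
STORE R7, [216] → M[216]=160
halt.
Total executed instructions: 46.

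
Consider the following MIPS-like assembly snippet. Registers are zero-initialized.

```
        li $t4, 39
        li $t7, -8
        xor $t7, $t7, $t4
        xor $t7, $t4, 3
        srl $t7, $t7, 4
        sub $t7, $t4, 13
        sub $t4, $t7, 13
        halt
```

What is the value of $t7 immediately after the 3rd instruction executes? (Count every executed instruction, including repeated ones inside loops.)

-33

after li $t4, 39: $t4=39
after li $t7, -8: $t7=-8
after xor $t7, $t7, $t4: $t7=(-8)^39=-33
After step 3: $t7 = -33.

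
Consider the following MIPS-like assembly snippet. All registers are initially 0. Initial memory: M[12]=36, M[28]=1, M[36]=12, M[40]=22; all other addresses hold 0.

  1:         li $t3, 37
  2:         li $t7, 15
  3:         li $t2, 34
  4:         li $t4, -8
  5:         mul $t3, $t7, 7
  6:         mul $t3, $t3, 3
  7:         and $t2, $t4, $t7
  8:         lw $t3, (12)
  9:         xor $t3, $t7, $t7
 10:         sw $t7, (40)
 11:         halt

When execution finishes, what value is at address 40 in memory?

li $t3, 37 → $t3=37
li $t7, 15 → $t7=15
li $t2, 34 → $t2=34
li $t4, -8 → $t4=-8
mul $t3, $t7, 7 → $t3=15*7=105
mul $t3, $t3, 3 → $t3=105*3=315
and $t2, $t4, $t7 → $t2=(-8)&15=8
lw $t3, (12) → $t3=M[12]=36
xor $t3, $t7, $t7 → $t3=15^15=0
sw $t7, (40) → M[40]=15
halt.

15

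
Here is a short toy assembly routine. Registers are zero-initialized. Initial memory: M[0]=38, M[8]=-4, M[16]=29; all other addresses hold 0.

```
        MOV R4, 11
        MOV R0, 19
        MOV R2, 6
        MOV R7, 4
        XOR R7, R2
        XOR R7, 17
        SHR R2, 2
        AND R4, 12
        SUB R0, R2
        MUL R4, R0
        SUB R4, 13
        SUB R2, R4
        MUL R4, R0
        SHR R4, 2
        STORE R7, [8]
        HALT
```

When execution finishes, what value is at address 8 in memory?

after MOV R4, 11: R4=11
after MOV R0, 19: R0=19
after MOV R2, 6: R2=6
after MOV R7, 4: R7=4
after XOR R7, R2: R7=4^6=2
after XOR R7, 17: R7=2^17=19
after SHR R2, 2: R2=6>>2=1
after AND R4, 12: R4=11&12=8
after SUB R0, R2: R0=19-1=18
after MUL R4, R0: R4=8*18=144
after SUB R4, 13: R4=144-13=131
after SUB R2, R4: R2=1-131=-130
after MUL R4, R0: R4=131*18=2358
after SHR R4, 2: R4=2358>>2=589
STORE R7, [8] → M[8]=19
halt.

19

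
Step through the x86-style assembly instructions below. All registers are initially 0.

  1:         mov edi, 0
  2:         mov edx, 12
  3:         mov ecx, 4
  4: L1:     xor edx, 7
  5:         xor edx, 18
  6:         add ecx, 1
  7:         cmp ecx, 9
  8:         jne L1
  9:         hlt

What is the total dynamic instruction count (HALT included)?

mov edi, 0 → edi=0
mov edx, 12 → edx=12
mov ecx, 4 → ecx=4
xor edx, 7 → edx=12^7=11
xor edx, 18 → edx=11^18=25
add ecx, 1 → ecx=4+1=5
cmp ecx, 9  (cmp 5,9)
jne L1: taken
xor edx, 7 → edx=25^7=30
xor edx, 18 → edx=30^18=12
add ecx, 1 → ecx=5+1=6
cmp ecx, 9  (cmp 6,9)
jne L1: taken
xor edx, 7 → edx=12^7=11
xor edx, 18 → edx=11^18=25
add ecx, 1 → ecx=6+1=7
cmp ecx, 9  (cmp 7,9)
jne L1: taken
xor edx, 7 → edx=25^7=30
xor edx, 18 → edx=30^18=12
add ecx, 1 → ecx=7+1=8
cmp ecx, 9  (cmp 8,9)
jne L1: taken
xor edx, 7 → edx=12^7=11
xor edx, 18 → edx=11^18=25
add ecx, 1 → ecx=8+1=9
cmp ecx, 9  (cmp 9,9)
jne L1: not taken
halt.
Total executed instructions: 29.

29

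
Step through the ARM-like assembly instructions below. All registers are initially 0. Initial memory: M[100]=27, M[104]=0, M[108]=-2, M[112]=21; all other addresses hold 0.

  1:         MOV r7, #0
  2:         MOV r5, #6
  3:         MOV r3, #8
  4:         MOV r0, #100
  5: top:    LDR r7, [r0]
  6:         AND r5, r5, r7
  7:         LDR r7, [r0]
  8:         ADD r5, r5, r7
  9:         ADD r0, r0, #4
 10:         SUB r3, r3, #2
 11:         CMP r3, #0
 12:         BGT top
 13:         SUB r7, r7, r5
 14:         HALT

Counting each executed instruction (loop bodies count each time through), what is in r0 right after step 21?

108

r7=0
r5=6
r3=8
r0=100
r7=M[100]=27
r5=6&27=2
r7=M[100]=27
r5=2+27=29
r0=100+4=104
r3=8-2=6
CMP r3, #0  (cmp 6,0)
BGT top: taken
r7=M[104]=0
r5=29&0=0
r7=M[104]=0
r5=0+0=0
r0=104+4=108
r3=6-2=4
CMP r3, #0  (cmp 4,0)
BGT top: taken
r7=M[108]=-2
After step 21: r0 = 108.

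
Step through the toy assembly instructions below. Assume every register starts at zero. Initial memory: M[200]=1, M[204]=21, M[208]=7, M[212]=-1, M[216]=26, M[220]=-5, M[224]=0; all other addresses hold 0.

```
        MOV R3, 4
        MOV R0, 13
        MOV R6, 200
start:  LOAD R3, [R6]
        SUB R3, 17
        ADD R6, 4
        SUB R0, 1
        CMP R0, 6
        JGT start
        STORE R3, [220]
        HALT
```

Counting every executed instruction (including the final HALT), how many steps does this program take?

47

after MOV R3, 4: R3=4
after MOV R0, 13: R0=13
after MOV R6, 200: R6=200
after LOAD R3, [R6]: R3=M[200]=1
after SUB R3, 17: R3=1-17=-16
after ADD R6, 4: R6=200+4=204
after SUB R0, 1: R0=13-1=12
CMP R0, 6  (cmp 12,6)
JGT start: taken
after LOAD R3, [R6]: R3=M[204]=21
after SUB R3, 17: R3=21-17=4
after ADD R6, 4: R6=204+4=208
after SUB R0, 1: R0=12-1=11
CMP R0, 6  (cmp 11,6)
JGT start: taken
after LOAD R3, [R6]: R3=M[208]=7
after SUB R3, 17: R3=7-17=-10
after ADD R6, 4: R6=208+4=212
after SUB R0, 1: R0=11-1=10
CMP R0, 6  (cmp 10,6)
JGT start: taken
after LOAD R3, [R6]: R3=M[212]=-1
after SUB R3, 17: R3=(-1)-17=-18
after ADD R6, 4: R6=212+4=216
after SUB R0, 1: R0=10-1=9
CMP R0, 6  (cmp 9,6)
JGT start: taken
after LOAD R3, [R6]: R3=M[216]=26
after SUB R3, 17: R3=26-17=9
after ADD R6, 4: R6=216+4=220
after SUB R0, 1: R0=9-1=8
CMP R0, 6  (cmp 8,6)
JGT start: taken
after LOAD R3, [R6]: R3=M[220]=-5
after SUB R3, 17: R3=(-5)-17=-22
after ADD R6, 4: R6=220+4=224
after SUB R0, 1: R0=8-1=7
CMP R0, 6  (cmp 7,6)
JGT start: taken
after LOAD R3, [R6]: R3=M[224]=0
after SUB R3, 17: R3=0-17=-17
after ADD R6, 4: R6=224+4=228
after SUB R0, 1: R0=7-1=6
CMP R0, 6  (cmp 6,6)
JGT start: not taken
STORE R3, [220] → M[220]=-17
halt.
Total executed instructions: 47.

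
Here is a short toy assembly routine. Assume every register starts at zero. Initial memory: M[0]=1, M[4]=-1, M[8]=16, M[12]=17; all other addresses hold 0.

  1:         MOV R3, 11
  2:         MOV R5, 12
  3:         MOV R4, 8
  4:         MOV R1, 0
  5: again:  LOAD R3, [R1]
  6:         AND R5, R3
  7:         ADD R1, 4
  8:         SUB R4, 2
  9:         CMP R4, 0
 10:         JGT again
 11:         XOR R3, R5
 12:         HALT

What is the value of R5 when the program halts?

0

after MOV R3, 11: R3=11
after MOV R5, 12: R5=12
after MOV R4, 8: R4=8
after MOV R1, 0: R1=0
after LOAD R3, [R1]: R3=M[0]=1
after AND R5, R3: R5=12&1=0
after ADD R1, 4: R1=0+4=4
after SUB R4, 2: R4=8-2=6
CMP R4, 0  (cmp 6,0)
JGT again: taken
after LOAD R3, [R1]: R3=M[4]=-1
after AND R5, R3: R5=0&(-1)=0
after ADD R1, 4: R1=4+4=8
after SUB R4, 2: R4=6-2=4
CMP R4, 0  (cmp 4,0)
JGT again: taken
after LOAD R3, [R1]: R3=M[8]=16
after AND R5, R3: R5=0&16=0
after ADD R1, 4: R1=8+4=12
after SUB R4, 2: R4=4-2=2
CMP R4, 0  (cmp 2,0)
JGT again: taken
after LOAD R3, [R1]: R3=M[12]=17
after AND R5, R3: R5=0&17=0
after ADD R1, 4: R1=12+4=16
after SUB R4, 2: R4=2-2=0
CMP R4, 0  (cmp 0,0)
JGT again: not taken
after XOR R3, R5: R3=17^0=17
halt.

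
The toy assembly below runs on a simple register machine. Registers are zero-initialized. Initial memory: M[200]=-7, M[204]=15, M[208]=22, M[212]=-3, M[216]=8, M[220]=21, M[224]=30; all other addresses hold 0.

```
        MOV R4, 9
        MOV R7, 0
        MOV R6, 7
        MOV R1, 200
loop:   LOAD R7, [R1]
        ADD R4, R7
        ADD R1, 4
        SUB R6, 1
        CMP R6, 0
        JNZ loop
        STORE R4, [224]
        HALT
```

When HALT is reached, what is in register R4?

after MOV R4, 9: R4=9
after MOV R7, 0: R7=0
after MOV R6, 7: R6=7
after MOV R1, 200: R1=200
after LOAD R7, [R1]: R7=M[200]=-7
after ADD R4, R7: R4=9+(-7)=2
after ADD R1, 4: R1=200+4=204
after SUB R6, 1: R6=7-1=6
CMP R6, 0  (cmp 6,0)
JNZ loop: taken
after LOAD R7, [R1]: R7=M[204]=15
after ADD R4, R7: R4=2+15=17
after ADD R1, 4: R1=204+4=208
after SUB R6, 1: R6=6-1=5
CMP R6, 0  (cmp 5,0)
JNZ loop: taken
after LOAD R7, [R1]: R7=M[208]=22
after ADD R4, R7: R4=17+22=39
after ADD R1, 4: R1=208+4=212
after SUB R6, 1: R6=5-1=4
CMP R6, 0  (cmp 4,0)
JNZ loop: taken
after LOAD R7, [R1]: R7=M[212]=-3
after ADD R4, R7: R4=39+(-3)=36
after ADD R1, 4: R1=212+4=216
after SUB R6, 1: R6=4-1=3
CMP R6, 0  (cmp 3,0)
JNZ loop: taken
after LOAD R7, [R1]: R7=M[216]=8
after ADD R4, R7: R4=36+8=44
after ADD R1, 4: R1=216+4=220
after SUB R6, 1: R6=3-1=2
CMP R6, 0  (cmp 2,0)
JNZ loop: taken
after LOAD R7, [R1]: R7=M[220]=21
after ADD R4, R7: R4=44+21=65
after ADD R1, 4: R1=220+4=224
after SUB R6, 1: R6=2-1=1
CMP R6, 0  (cmp 1,0)
JNZ loop: taken
after LOAD R7, [R1]: R7=M[224]=30
after ADD R4, R7: R4=65+30=95
after ADD R1, 4: R1=224+4=228
after SUB R6, 1: R6=1-1=0
CMP R6, 0  (cmp 0,0)
JNZ loop: not taken
STORE R4, [224] → M[224]=95
halt.

95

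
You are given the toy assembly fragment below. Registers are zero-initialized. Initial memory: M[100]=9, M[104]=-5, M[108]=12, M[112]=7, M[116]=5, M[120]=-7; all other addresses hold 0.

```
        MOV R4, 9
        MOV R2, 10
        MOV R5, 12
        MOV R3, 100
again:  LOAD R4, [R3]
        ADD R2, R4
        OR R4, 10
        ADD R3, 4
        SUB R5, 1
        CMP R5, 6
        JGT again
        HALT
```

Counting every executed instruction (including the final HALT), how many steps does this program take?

47

R4=9
R2=10
R5=12
R3=100
R4=M[100]=9
R2=10+9=19
R4=9|10=11
R3=100+4=104
R5=12-1=11
CMP R5, 6  (cmp 11,6)
JGT again: taken
R4=M[104]=-5
R2=19+(-5)=14
R4=(-5)|10=-5
R3=104+4=108
R5=11-1=10
CMP R5, 6  (cmp 10,6)
JGT again: taken
R4=M[108]=12
R2=14+12=26
R4=12|10=14
R3=108+4=112
R5=10-1=9
CMP R5, 6  (cmp 9,6)
JGT again: taken
R4=M[112]=7
R2=26+7=33
R4=7|10=15
R3=112+4=116
R5=9-1=8
CMP R5, 6  (cmp 8,6)
JGT again: taken
R4=M[116]=5
R2=33+5=38
R4=5|10=15
R3=116+4=120
R5=8-1=7
CMP R5, 6  (cmp 7,6)
JGT again: taken
R4=M[120]=-7
R2=38+(-7)=31
R4=(-7)|10=-5
R3=120+4=124
R5=7-1=6
CMP R5, 6  (cmp 6,6)
JGT again: not taken
halt.
Total executed instructions: 47.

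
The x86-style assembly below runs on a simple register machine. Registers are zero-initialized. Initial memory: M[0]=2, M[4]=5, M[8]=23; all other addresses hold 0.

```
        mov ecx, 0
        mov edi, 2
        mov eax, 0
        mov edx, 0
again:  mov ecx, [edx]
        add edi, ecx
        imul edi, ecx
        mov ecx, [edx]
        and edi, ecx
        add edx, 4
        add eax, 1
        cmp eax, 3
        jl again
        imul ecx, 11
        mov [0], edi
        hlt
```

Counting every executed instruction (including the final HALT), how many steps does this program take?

34

mov ecx, 0 → ecx=0
mov edi, 2 → edi=2
mov eax, 0 → eax=0
mov edx, 0 → edx=0
mov ecx, [edx] → ecx=M[0]=2
add edi, ecx → edi=2+2=4
imul edi, ecx → edi=4*2=8
mov ecx, [edx] → ecx=M[0]=2
and edi, ecx → edi=8&2=0
add edx, 4 → edx=0+4=4
add eax, 1 → eax=0+1=1
cmp eax, 3  (cmp 1,3)
jl again: taken
mov ecx, [edx] → ecx=M[4]=5
add edi, ecx → edi=0+5=5
imul edi, ecx → edi=5*5=25
mov ecx, [edx] → ecx=M[4]=5
and edi, ecx → edi=25&5=1
add edx, 4 → edx=4+4=8
add eax, 1 → eax=1+1=2
cmp eax, 3  (cmp 2,3)
jl again: taken
mov ecx, [edx] → ecx=M[8]=23
add edi, ecx → edi=1+23=24
imul edi, ecx → edi=24*23=552
mov ecx, [edx] → ecx=M[8]=23
and edi, ecx → edi=552&23=0
add edx, 4 → edx=8+4=12
add eax, 1 → eax=2+1=3
cmp eax, 3  (cmp 3,3)
jl again: not taken
imul ecx, 11 → ecx=23*11=253
mov [0], edi → M[0]=0
halt.
Total executed instructions: 34.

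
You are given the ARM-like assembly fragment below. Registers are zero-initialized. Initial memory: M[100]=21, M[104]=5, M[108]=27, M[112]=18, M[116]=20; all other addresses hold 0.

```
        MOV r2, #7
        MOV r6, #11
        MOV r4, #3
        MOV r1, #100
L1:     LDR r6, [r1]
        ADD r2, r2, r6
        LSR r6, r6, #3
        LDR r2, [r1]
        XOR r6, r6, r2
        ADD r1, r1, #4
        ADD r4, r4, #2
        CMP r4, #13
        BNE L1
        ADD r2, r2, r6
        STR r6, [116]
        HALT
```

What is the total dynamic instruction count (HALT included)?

after MOV r2, #7: r2=7
after MOV r6, #11: r6=11
after MOV r4, #3: r4=3
after MOV r1, #100: r1=100
after LDR r6, [r1]: r6=M[100]=21
after ADD r2, r2, r6: r2=7+21=28
after LSR r6, r6, #3: r6=21>>3=2
after LDR r2, [r1]: r2=M[100]=21
after XOR r6, r6, r2: r6=2^21=23
after ADD r1, r1, #4: r1=100+4=104
after ADD r4, r4, #2: r4=3+2=5
CMP r4, #13  (cmp 5,13)
BNE L1: taken
after LDR r6, [r1]: r6=M[104]=5
after ADD r2, r2, r6: r2=21+5=26
after LSR r6, r6, #3: r6=5>>3=0
after LDR r2, [r1]: r2=M[104]=5
after XOR r6, r6, r2: r6=0^5=5
after ADD r1, r1, #4: r1=104+4=108
after ADD r4, r4, #2: r4=5+2=7
CMP r4, #13  (cmp 7,13)
BNE L1: taken
after LDR r6, [r1]: r6=M[108]=27
after ADD r2, r2, r6: r2=5+27=32
after LSR r6, r6, #3: r6=27>>3=3
after LDR r2, [r1]: r2=M[108]=27
after XOR r6, r6, r2: r6=3^27=24
after ADD r1, r1, #4: r1=108+4=112
after ADD r4, r4, #2: r4=7+2=9
CMP r4, #13  (cmp 9,13)
BNE L1: taken
after LDR r6, [r1]: r6=M[112]=18
after ADD r2, r2, r6: r2=27+18=45
after LSR r6, r6, #3: r6=18>>3=2
after LDR r2, [r1]: r2=M[112]=18
after XOR r6, r6, r2: r6=2^18=16
after ADD r1, r1, #4: r1=112+4=116
after ADD r4, r4, #2: r4=9+2=11
CMP r4, #13  (cmp 11,13)
BNE L1: taken
after LDR r6, [r1]: r6=M[116]=20
after ADD r2, r2, r6: r2=18+20=38
after LSR r6, r6, #3: r6=20>>3=2
after LDR r2, [r1]: r2=M[116]=20
after XOR r6, r6, r2: r6=2^20=22
after ADD r1, r1, #4: r1=116+4=120
after ADD r4, r4, #2: r4=11+2=13
CMP r4, #13  (cmp 13,13)
BNE L1: not taken
after ADD r2, r2, r6: r2=20+22=42
STR r6, [116] → M[116]=22
halt.
Total executed instructions: 52.

52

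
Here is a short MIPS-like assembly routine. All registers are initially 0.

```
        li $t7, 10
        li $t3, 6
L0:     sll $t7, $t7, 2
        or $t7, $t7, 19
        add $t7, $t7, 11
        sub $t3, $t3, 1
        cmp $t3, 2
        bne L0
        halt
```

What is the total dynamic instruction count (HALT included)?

27

after li $t7, 10: $t7=10
after li $t3, 6: $t3=6
after sll $t7, $t7, 2: $t7=10<<2=40
after or $t7, $t7, 19: $t7=40|19=59
after add $t7, $t7, 11: $t7=59+11=70
after sub $t3, $t3, 1: $t3=6-1=5
cmp $t3, 2  (cmp 5,2)
bne L0: taken
after sll $t7, $t7, 2: $t7=70<<2=280
after or $t7, $t7, 19: $t7=280|19=283
after add $t7, $t7, 11: $t7=283+11=294
after sub $t3, $t3, 1: $t3=5-1=4
cmp $t3, 2  (cmp 4,2)
bne L0: taken
after sll $t7, $t7, 2: $t7=294<<2=1176
after or $t7, $t7, 19: $t7=1176|19=1179
after add $t7, $t7, 11: $t7=1179+11=1190
after sub $t3, $t3, 1: $t3=4-1=3
cmp $t3, 2  (cmp 3,2)
bne L0: taken
after sll $t7, $t7, 2: $t7=1190<<2=4760
after or $t7, $t7, 19: $t7=4760|19=4763
after add $t7, $t7, 11: $t7=4763+11=4774
after sub $t3, $t3, 1: $t3=3-1=2
cmp $t3, 2  (cmp 2,2)
bne L0: not taken
halt.
Total executed instructions: 27.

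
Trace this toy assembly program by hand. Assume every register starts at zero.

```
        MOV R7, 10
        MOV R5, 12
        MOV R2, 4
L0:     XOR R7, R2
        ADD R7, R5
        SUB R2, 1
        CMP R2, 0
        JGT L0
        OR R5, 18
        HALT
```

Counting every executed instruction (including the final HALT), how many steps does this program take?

MOV R7, 10 → R7=10
MOV R5, 12 → R5=12
MOV R2, 4 → R2=4
XOR R7, R2 → R7=10^4=14
ADD R7, R5 → R7=14+12=26
SUB R2, 1 → R2=4-1=3
CMP R2, 0  (cmp 3,0)
JGT L0: taken
XOR R7, R2 → R7=26^3=25
ADD R7, R5 → R7=25+12=37
SUB R2, 1 → R2=3-1=2
CMP R2, 0  (cmp 2,0)
JGT L0: taken
XOR R7, R2 → R7=37^2=39
ADD R7, R5 → R7=39+12=51
SUB R2, 1 → R2=2-1=1
CMP R2, 0  (cmp 1,0)
JGT L0: taken
XOR R7, R2 → R7=51^1=50
ADD R7, R5 → R7=50+12=62
SUB R2, 1 → R2=1-1=0
CMP R2, 0  (cmp 0,0)
JGT L0: not taken
OR R5, 18 → R5=12|18=30
halt.
Total executed instructions: 25.

25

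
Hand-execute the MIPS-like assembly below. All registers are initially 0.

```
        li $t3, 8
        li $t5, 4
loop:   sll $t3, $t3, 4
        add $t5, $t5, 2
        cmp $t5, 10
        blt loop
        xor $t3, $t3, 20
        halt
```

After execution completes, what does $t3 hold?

32788

after li $t3, 8: $t3=8
after li $t5, 4: $t5=4
after sll $t3, $t3, 4: $t3=8<<4=128
after add $t5, $t5, 2: $t5=4+2=6
cmp $t5, 10  (cmp 6,10)
blt loop: taken
after sll $t3, $t3, 4: $t3=128<<4=2048
after add $t5, $t5, 2: $t5=6+2=8
cmp $t5, 10  (cmp 8,10)
blt loop: taken
after sll $t3, $t3, 4: $t3=2048<<4=32768
after add $t5, $t5, 2: $t5=8+2=10
cmp $t5, 10  (cmp 10,10)
blt loop: not taken
after xor $t3, $t3, 20: $t3=32768^20=32788
halt.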